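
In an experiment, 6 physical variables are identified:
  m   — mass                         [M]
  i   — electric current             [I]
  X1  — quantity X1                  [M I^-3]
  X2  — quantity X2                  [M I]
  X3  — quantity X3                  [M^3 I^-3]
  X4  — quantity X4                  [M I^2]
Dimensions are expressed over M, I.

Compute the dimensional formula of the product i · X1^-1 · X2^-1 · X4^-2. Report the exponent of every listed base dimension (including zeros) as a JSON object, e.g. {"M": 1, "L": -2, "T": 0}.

{"M": -4, "I": -1}

Write exponents as rows M,I / cols m,i,X1,X2,X3,X4:
  M: [ 1  0  1  1  3  1]
  I: [ 0  1 -3  1 -3  2]
  [M]: (1)·0+(-1)·1+(-1)·1+(-2)·1 = -4
  [I]: (1)·1+(-1)·-3+(-1)·1+(-2)·2 = -1
⇒ M^-4 I^-1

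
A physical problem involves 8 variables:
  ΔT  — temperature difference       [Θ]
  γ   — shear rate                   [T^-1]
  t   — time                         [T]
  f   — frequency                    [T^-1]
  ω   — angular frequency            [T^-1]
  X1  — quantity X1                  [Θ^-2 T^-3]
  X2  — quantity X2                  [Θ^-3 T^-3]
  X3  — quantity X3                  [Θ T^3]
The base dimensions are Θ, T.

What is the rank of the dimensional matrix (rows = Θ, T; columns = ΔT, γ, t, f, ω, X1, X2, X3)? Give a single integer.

Write exponents as rows Θ,T / cols ΔT,γ,t,f,ω,X1,X2,X3:
  Θ: [ 1  0  0  0  0 -2 -3  1]
  T: [ 0 -1  1 -1 -1 -3 -3  3]
Row reduction gives pivot columns ΔT,γ; rank = 2

2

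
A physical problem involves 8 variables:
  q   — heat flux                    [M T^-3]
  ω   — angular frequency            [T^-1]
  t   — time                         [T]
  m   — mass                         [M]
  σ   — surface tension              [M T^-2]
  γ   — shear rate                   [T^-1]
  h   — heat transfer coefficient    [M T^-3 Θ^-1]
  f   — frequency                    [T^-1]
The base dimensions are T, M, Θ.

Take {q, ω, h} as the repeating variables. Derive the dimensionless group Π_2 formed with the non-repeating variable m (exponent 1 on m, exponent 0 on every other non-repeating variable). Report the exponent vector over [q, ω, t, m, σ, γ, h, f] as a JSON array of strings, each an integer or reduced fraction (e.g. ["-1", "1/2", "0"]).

Write exponents as rows T,M,Θ / cols q,ω,t,m,σ,γ,h,f:
  T: [-3 -1  1  0 -2 -1 -3 -1]
  M: [ 1  0  0  1  1  0  1  0]
  Θ: [ 0  0  0  0  0  0 -1  0]
Row reduction gives pivot columns q,ω,h; rank = 3
Pivot set = {q,ω,h}, free = {t,m,σ,γ,f}
RREF:
  r0: [   1    0    0    1    1    0    0    0]
  r1: [   0    1   -1   -3   -1    1    0    1]
  r2: [   0    0    0    0    0    0    1    0]
Fix exponent of m at 1, t at 0, σ at 0, γ at 0, f at 0; solve each RREF row for its pivot's exponent:
  r0: exp(q) + (1)·1 = 0 ⇒ exp(q) = -1
  r1: exp(ω) + (-3)·1 = 0 ⇒ exp(ω) = 3
  r2: exp(h) + (0)·1 = 0 ⇒ exp(h) = 0
Π_2 = q^-1 · ω^3 · m

["-1", "3", "0", "1", "0", "0", "0", "0"]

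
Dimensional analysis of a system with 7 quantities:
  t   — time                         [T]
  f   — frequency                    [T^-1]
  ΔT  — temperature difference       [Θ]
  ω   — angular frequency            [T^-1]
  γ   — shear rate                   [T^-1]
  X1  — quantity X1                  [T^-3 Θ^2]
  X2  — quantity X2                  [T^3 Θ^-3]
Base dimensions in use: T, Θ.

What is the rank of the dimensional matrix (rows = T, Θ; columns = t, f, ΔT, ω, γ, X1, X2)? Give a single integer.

Dimensional matrix (T×Θ by t×f×ΔT×ω×γ×X1×X2):
  T: [ 1 -1  0 -1 -1 -3  3]
  Θ: [ 0  0  1  0  0  2 -3]
Row reduction gives pivot columns t,ΔT; rank = 2

2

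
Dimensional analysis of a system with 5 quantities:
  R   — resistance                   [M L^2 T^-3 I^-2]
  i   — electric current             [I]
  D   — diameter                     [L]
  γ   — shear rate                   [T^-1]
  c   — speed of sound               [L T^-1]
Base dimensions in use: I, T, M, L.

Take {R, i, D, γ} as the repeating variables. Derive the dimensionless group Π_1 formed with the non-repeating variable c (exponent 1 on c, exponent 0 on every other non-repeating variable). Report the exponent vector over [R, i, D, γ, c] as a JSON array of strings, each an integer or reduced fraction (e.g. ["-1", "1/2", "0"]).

["0", "0", "-1", "-1", "1"]

Exponent matrix [I,T,M,L] × [R,i,D,γ,c]:
  I: [-2  1  0  0  0]
  T: [-3  0  0 -1 -1]
  M: [ 1  0  0  0  0]
  L: [ 2  0  1  0  1]
Row reduction gives pivot columns R,i,D,γ; rank = 4
Repeat: R,i,D,γ; free: c
RREF:
  r0: [   1    0    0    0    0]
  r1: [   0    1    0    0    0]
  r2: [   0    0    1    0    1]
  r3: [   0    0    0    1    1]
Fix exponent of c at 1; solve each RREF row for its pivot's exponent:
  r0: exp(R) + (0)·1 = 0 ⇒ exp(R) = 0
  r1: exp(i) + (0)·1 = 0 ⇒ exp(i) = 0
  r2: exp(D) + (1)·1 = 0 ⇒ exp(D) = -1
  r3: exp(γ) + (1)·1 = 0 ⇒ exp(γ) = -1
Π_1 = D^-1 · γ^-1 · c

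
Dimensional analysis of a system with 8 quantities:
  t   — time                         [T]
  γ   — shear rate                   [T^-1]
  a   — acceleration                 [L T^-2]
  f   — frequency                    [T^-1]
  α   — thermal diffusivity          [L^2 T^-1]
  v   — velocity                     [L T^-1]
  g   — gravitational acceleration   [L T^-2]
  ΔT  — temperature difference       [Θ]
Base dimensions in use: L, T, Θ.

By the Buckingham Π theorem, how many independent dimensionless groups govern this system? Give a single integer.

Dimensional matrix (L×T×Θ by t×γ×a×f×α×v×g×ΔT):
  L: [ 0  0  1  0  2  1  1  0]
  T: [ 1 -1 -2 -1 -1 -1 -2  0]
  Θ: [ 0  0  0  0  0  0  0  1]
Row reduction gives pivot columns t,a,ΔT; rank = 3
n=8, r=3 ⇒ 5 dimensionless groups

5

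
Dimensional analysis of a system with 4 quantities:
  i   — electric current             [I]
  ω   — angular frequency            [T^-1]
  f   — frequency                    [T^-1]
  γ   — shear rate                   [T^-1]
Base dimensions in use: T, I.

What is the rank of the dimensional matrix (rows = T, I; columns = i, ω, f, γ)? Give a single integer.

2

Exponent matrix [T,I] × [i,ω,f,γ]:
  T: [ 0 -1 -1 -1]
  I: [ 1  0  0  0]
Echelon form has 2 nonzero rows (pivots: i,ω)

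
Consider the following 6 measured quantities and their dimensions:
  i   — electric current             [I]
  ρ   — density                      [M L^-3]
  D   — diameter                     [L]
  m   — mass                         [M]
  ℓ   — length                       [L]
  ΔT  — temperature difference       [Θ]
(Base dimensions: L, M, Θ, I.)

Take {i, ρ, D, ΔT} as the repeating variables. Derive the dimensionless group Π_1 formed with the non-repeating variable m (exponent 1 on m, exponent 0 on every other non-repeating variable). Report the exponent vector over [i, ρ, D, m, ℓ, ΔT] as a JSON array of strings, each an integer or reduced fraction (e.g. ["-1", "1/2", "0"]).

Exponent matrix [L,M,Θ,I] × [i,ρ,D,m,ℓ,ΔT]:
  L: [ 0 -3  1  0  1  0]
  M: [ 0  1  0  1  0  0]
  Θ: [ 0  0  0  0  0  1]
  I: [ 1  0  0  0  0  0]
RREF → pivots at {i,ρ,D,ΔT} ⇒ r = 4
Repeat: i,ρ,D,ΔT; free: m,ℓ
RREF:
  r0: [   1    0    0    0    0    0]
  r1: [   0    1    0    1    0    0]
  r2: [   0    0    1    3    1    0]
  r3: [   0    0    0    0    0    1]
Fix exponent of m at 1, ℓ at 0; solve each RREF row for its pivot's exponent:
  r0: exp(i) + (0)·1 = 0 ⇒ exp(i) = 0
  r1: exp(ρ) + (1)·1 = 0 ⇒ exp(ρ) = -1
  r2: exp(D) + (3)·1 = 0 ⇒ exp(D) = -3
  r3: exp(ΔT) + (0)·1 = 0 ⇒ exp(ΔT) = 0
Π_1 = ρ^-1 · D^-3 · m

["0", "-1", "-3", "1", "0", "0"]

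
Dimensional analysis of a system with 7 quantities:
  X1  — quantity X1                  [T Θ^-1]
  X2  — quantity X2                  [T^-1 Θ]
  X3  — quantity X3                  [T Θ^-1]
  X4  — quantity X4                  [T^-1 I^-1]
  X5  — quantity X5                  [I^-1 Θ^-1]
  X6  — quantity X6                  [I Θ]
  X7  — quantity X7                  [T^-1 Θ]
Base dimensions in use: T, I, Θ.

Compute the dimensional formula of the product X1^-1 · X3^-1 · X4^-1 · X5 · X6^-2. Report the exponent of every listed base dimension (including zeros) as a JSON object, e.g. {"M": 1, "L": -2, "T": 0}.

{"T": -1, "I": -2, "Θ": -1}

Write exponents as rows T,I,Θ / cols X1,X2,X3,X4,X5,X6,X7:
  T: [ 1 -1  1 -1  0  0 -1]
  I: [ 0  0  0 -1 -1  1  0]
  Θ: [-1  1 -1  0 -1  1  1]
  [T]: (-1)·1+(-1)·1+(-1)·-1+(1)·0+(-2)·0 = -1
  [I]: (-1)·0+(-1)·0+(-1)·-1+(1)·-1+(-2)·1 = -2
  [Θ]: (-1)·-1+(-1)·-1+(-1)·0+(1)·-1+(-2)·1 = -1
⇒ T^-1 I^-2 Θ^-1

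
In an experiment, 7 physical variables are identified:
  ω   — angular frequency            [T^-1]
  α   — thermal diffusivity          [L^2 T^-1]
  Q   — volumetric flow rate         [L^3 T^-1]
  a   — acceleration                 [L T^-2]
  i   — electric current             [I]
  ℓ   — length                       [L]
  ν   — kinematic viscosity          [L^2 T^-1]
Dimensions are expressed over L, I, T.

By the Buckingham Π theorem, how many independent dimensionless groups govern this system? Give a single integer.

4

Exponent matrix [L,I,T] × [ω,α,Q,a,i,ℓ,ν]:
  L: [ 0  2  3  1  0  1  2]
  I: [ 0  0  0  0  1  0  0]
  T: [-1 -1 -1 -2  0  0 -1]
Echelon form has 3 nonzero rows (pivots: ω,α,i)
7 vars − rank 3 = 4 Π groups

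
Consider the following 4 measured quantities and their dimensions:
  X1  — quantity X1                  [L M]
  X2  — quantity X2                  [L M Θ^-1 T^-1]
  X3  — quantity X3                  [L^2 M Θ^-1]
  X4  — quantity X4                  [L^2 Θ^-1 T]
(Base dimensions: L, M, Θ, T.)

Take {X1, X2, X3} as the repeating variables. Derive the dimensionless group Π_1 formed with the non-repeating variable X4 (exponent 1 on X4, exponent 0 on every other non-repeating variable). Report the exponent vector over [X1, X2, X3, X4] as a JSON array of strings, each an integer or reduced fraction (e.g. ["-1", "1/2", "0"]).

Exponent matrix [L,M,Θ,T] × [X1,X2,X3,X4]:
  L: [ 1  1  2  2]
  M: [ 1  1  1  0]
  Θ: [ 0 -1 -1 -1]
  T: [ 0 -1  0  1]
Row reduction gives pivot columns X1,X2,X3; rank = 3
Pivot set = {X1,X2,X3}, free = {X4}
RREF:
  r0: [   1    0    0   -1]
  r1: [   0    1    0   -1]
  r2: [   0    0    1    2]
  r3: [   0    0    0    0]
Fix exponent of X4 at 1; solve each RREF row for its pivot's exponent:
  r0: exp(X1) + (-1)·1 = 0 ⇒ exp(X1) = 1
  r1: exp(X2) + (-1)·1 = 0 ⇒ exp(X2) = 1
  r2: exp(X3) + (2)·1 = 0 ⇒ exp(X3) = -2
Π_1 = X1 · X2 · X3^-2 · X4

["1", "1", "-2", "1"]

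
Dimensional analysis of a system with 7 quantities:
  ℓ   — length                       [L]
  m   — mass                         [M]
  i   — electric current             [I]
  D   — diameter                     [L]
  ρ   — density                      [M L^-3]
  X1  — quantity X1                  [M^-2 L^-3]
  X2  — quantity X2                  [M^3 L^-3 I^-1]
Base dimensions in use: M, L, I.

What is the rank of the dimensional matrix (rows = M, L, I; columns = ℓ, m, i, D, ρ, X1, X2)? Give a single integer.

Exponent matrix [M,L,I] × [ℓ,m,i,D,ρ,X1,X2]:
  M: [ 0  1  0  0  1 -2  3]
  L: [ 1  0  0  1 -3 -3 -3]
  I: [ 0  0  1  0  0  0 -1]
Row reduction gives pivot columns ℓ,m,i; rank = 3

3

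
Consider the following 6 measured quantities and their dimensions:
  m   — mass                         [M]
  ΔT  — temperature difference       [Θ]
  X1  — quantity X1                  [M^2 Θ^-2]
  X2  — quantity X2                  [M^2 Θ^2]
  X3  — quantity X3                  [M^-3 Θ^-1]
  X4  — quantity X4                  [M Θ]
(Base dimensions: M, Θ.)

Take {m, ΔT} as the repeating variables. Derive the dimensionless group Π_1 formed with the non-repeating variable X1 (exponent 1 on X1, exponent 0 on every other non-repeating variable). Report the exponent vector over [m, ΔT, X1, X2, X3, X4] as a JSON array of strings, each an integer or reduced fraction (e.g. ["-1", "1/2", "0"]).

["-2", "2", "1", "0", "0", "0"]

Dimensional matrix (M×Θ by m×ΔT×X1×X2×X3×X4):
  M: [ 1  0  2  2 -3  1]
  Θ: [ 0  1 -2  2 -1  1]
RREF → pivots at {m,ΔT} ⇒ r = 2
Pivot set = {m,ΔT}, free = {X1,X2,X3,X4}
RREF:
  r0: [   1    0    2    2   -3    1]
  r1: [   0    1   -2    2   -1    1]
Fix exponent of X1 at 1, X2 at 0, X3 at 0, X4 at 0; solve each RREF row for its pivot's exponent:
  r0: exp(m) + (2)·1 = 0 ⇒ exp(m) = -2
  r1: exp(ΔT) + (-2)·1 = 0 ⇒ exp(ΔT) = 2
Π_1 = m^-2 · ΔT^2 · X1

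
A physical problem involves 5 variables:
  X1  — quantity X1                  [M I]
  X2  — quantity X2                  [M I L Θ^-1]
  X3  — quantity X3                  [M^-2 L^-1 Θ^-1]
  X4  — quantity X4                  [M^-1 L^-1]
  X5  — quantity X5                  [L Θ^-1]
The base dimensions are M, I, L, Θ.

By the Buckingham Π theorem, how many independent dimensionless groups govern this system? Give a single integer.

2

Dimensional matrix (M×I×L×Θ by X1×X2×X3×X4×X5):
  M: [ 1  1 -2 -1  0]
  I: [ 1  1  0  0  0]
  L: [ 0  1 -1 -1  1]
  Θ: [ 0 -1 -1  0 -1]
Row reduction gives pivot columns X1,X2,X3; rank = 3
5 vars − rank 3 = 2 Π groups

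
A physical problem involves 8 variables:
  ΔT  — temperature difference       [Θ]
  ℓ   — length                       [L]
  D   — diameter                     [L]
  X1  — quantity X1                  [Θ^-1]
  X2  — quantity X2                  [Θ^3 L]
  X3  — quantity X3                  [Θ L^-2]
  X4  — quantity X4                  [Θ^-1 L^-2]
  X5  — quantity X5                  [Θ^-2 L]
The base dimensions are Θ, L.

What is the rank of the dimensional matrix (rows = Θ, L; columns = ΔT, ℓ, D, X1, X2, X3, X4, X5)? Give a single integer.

2

Write exponents as rows Θ,L / cols ΔT,ℓ,D,X1,X2,X3,X4,X5:
  Θ: [ 1  0  0 -1  3  1 -1 -2]
  L: [ 0  1  1  0  1 -2 -2  1]
Echelon form has 2 nonzero rows (pivots: ΔT,ℓ)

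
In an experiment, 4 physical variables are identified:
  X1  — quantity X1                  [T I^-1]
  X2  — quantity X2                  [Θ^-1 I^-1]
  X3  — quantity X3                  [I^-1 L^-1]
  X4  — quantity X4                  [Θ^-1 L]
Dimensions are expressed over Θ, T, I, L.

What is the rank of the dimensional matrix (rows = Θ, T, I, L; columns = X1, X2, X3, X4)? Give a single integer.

Write exponents as rows Θ,T,I,L / cols X1,X2,X3,X4:
  Θ: [ 0 -1  0 -1]
  T: [ 1  0  0  0]
  I: [-1 -1 -1  0]
  L: [ 0  0 -1  1]
RREF → pivots at {X1,X2,X3} ⇒ r = 3

3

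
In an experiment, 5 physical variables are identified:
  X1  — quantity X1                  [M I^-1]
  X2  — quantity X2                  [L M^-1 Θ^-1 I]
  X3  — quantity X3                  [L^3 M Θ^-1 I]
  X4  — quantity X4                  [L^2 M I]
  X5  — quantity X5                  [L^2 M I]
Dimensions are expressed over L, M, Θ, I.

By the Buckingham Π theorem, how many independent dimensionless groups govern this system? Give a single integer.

2

Exponent matrix [L,M,Θ,I] × [X1,X2,X3,X4,X5]:
  L: [ 0  1  3  2  2]
  M: [ 1 -1  1  1  1]
  Θ: [ 0 -1 -1  0  0]
  I: [-1  1  1  1  1]
Row reduction gives pivot columns X1,X2,X3; rank = 3
5 vars − rank 3 = 2 Π groups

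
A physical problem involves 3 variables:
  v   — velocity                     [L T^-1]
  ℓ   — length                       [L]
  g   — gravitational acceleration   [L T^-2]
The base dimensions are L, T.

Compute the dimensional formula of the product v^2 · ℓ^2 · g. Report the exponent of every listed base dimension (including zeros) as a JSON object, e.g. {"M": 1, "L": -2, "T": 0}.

Dimensional matrix (L×T by v×ℓ×g):
  L: [ 1  1  1]
  T: [-1  0 -2]
  [L]: (2)·1+(2)·1+(1)·1 = 5
  [T]: (2)·-1+(2)·0+(1)·-2 = -4
⇒ L^5 T^-4

{"L": 5, "T": -4}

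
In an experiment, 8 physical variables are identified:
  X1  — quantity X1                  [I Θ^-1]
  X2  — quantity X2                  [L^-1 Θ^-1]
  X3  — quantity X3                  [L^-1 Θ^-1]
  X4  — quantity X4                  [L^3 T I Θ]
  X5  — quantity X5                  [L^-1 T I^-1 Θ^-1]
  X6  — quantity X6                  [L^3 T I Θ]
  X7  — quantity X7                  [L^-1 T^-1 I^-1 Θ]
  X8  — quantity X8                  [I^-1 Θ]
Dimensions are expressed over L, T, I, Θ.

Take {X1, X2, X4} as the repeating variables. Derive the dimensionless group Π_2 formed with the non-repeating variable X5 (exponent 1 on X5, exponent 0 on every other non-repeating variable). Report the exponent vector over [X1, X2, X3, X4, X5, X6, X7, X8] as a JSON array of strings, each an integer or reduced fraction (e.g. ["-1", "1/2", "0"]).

Exponent matrix [L,T,I,Θ] × [X1,X2,X3,X4,X5,X6,X7,X8]:
  L: [ 0 -1 -1  3 -1  3 -1  0]
  T: [ 0  0  0  1  1  1 -1  0]
  I: [ 1  0  0  1 -1  1 -1 -1]
  Θ: [-1 -1 -1  1 -1  1  1  1]
Row reduction gives pivot columns X1,X2,X4; rank = 3
Repeat: X1,X2,X4; free: X3,X5,X6,X7,X8
RREF:
  r0: [   1    0    0    0   -2    0    0   -1]
  r1: [   0    1    1    0    4    0   -2    0]
  r2: [   0    0    0    1    1    1   -1    0]
  r3: [   0    0    0    0    0    0    0    0]
Fix exponent of X5 at 1, X3 at 0, X6 at 0, X7 at 0, X8 at 0; solve each RREF row for its pivot's exponent:
  r0: exp(X1) + (-2)·1 = 0 ⇒ exp(X1) = 2
  r1: exp(X2) + (4)·1 = 0 ⇒ exp(X2) = -4
  r2: exp(X4) + (1)·1 = 0 ⇒ exp(X4) = -1
Π_2 = X1^2 · X2^-4 · X4^-1 · X5

["2", "-4", "0", "-1", "1", "0", "0", "0"]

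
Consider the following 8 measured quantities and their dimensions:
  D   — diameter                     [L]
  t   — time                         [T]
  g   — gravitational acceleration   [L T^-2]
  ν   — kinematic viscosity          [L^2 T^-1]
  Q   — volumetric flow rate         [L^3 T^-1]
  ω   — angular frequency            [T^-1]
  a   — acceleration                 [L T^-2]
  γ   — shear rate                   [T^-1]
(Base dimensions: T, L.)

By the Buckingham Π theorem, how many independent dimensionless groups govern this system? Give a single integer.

6

Exponent matrix [T,L] × [D,t,g,ν,Q,ω,a,γ]:
  T: [ 0  1 -2 -1 -1 -1 -2 -1]
  L: [ 1  0  1  2  3  0  1  0]
Echelon form has 2 nonzero rows (pivots: D,t)
n=8, r=2 ⇒ 6 dimensionless groups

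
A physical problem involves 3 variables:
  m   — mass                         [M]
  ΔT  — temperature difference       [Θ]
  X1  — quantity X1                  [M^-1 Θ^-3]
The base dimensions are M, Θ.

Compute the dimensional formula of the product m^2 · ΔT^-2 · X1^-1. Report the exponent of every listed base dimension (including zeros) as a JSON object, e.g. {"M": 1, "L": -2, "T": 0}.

Exponent matrix [M,Θ] × [m,ΔT,X1]:
  M: [ 1  0 -1]
  Θ: [ 0  1 -3]
  [M]: (2)·1+(-2)·0+(-1)·-1 = 3
  [Θ]: (2)·0+(-2)·1+(-1)·-3 = 1
⇒ M^3 Θ

{"M": 3, "Θ": 1}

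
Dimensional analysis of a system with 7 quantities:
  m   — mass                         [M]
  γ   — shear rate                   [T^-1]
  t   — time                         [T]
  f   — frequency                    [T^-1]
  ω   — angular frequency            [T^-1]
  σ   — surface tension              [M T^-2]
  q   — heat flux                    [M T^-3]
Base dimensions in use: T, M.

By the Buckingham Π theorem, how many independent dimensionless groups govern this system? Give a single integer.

Write exponents as rows T,M / cols m,γ,t,f,ω,σ,q:
  T: [ 0 -1  1 -1 -1 -2 -3]
  M: [ 1  0  0  0  0  1  1]
Echelon form has 2 nonzero rows (pivots: m,γ)
Π count = n − r = 7 − 2 = 5

5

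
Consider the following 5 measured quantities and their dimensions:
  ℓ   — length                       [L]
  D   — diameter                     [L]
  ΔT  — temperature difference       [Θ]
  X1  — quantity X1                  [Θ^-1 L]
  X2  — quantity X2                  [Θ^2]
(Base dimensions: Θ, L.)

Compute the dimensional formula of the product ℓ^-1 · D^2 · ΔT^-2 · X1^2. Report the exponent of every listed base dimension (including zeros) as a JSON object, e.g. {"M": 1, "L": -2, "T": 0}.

{"Θ": -4, "L": 3}

Dimensional matrix (Θ×L by ℓ×D×ΔT×X1×X2):
  Θ: [ 0  0  1 -1  2]
  L: [ 1  1  0  1  0]
  [Θ]: (-1)·0+(2)·0+(-2)·1+(2)·-1 = -4
  [L]: (-1)·1+(2)·1+(-2)·0+(2)·1 = 3
⇒ Θ^-4 L^3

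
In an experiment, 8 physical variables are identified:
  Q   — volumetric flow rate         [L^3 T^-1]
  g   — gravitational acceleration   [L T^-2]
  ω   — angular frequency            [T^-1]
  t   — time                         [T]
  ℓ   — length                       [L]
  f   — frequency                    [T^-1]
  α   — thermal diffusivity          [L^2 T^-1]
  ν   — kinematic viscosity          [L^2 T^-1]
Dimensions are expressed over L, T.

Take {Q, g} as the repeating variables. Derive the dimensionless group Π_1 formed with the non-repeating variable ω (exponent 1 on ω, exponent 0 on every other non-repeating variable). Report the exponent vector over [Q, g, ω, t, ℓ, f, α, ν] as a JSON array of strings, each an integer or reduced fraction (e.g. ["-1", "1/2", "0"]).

Exponent matrix [L,T] × [Q,g,ω,t,ℓ,f,α,ν]:
  L: [ 3  1  0  0  1  0  2  2]
  T: [-1 -2 -1  1  0 -1 -1 -1]
Row reduction gives pivot columns Q,g; rank = 2
Pivot set = {Q,g}, free = {ω,t,ℓ,f,α,ν}
RREF:
  r0: [   1    0 -1/5  1/5  2/5 -1/5  3/5  3/5]
  r1: [   0    1  3/5 -3/5 -1/5  3/5  1/5  1/5]
Fix exponent of ω at 1, t at 0, ℓ at 0, f at 0, α at 0, ν at 0; solve each RREF row for its pivot's exponent:
  r0: exp(Q) + (-1/5)·1 = 0 ⇒ exp(Q) = 1/5
  r1: exp(g) + (3/5)·1 = 0 ⇒ exp(g) = -3/5
Π_1 = Q^(1/5) · g^(-3/5) · ω

["1/5", "-3/5", "1", "0", "0", "0", "0", "0"]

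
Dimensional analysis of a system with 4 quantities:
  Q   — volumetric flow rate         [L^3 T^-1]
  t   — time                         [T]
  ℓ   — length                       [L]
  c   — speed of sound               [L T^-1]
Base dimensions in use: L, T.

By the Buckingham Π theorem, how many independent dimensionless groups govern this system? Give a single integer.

2

Write exponents as rows L,T / cols Q,t,ℓ,c:
  L: [ 3  0  1  1]
  T: [-1  1  0 -1]
Row reduction gives pivot columns Q,t; rank = 2
4 vars − rank 2 = 2 Π groups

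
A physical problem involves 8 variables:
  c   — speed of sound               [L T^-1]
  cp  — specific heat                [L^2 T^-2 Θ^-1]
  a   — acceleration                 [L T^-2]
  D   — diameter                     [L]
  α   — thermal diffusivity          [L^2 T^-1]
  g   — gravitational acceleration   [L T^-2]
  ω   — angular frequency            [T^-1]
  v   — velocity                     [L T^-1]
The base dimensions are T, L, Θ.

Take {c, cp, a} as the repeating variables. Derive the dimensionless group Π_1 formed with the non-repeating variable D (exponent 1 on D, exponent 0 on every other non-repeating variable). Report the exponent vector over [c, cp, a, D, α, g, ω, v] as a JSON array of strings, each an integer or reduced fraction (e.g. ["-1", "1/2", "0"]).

["-2", "0", "1", "1", "0", "0", "0", "0"]

Write exponents as rows T,L,Θ / cols c,cp,a,D,α,g,ω,v:
  T: [-1 -2 -2  0 -1 -2 -1 -1]
  L: [ 1  2  1  1  2  1  0  1]
  Θ: [ 0 -1  0  0  0  0  0  0]
Echelon form has 3 nonzero rows (pivots: c,cp,a)
Pivot set = {c,cp,a}, free = {D,α,g,ω,v}
RREF:
  r0: [   1    0    0    2    3    0   -1    1]
  r1: [   0    1    0    0    0    0    0    0]
  r2: [   0    0    1   -1   -1    1    1    0]
Fix exponent of D at 1, α at 0, g at 0, ω at 0, v at 0; solve each RREF row for its pivot's exponent:
  r0: exp(c) + (2)·1 = 0 ⇒ exp(c) = -2
  r1: exp(cp) + (0)·1 = 0 ⇒ exp(cp) = 0
  r2: exp(a) + (-1)·1 = 0 ⇒ exp(a) = 1
Π_1 = c^-2 · a · D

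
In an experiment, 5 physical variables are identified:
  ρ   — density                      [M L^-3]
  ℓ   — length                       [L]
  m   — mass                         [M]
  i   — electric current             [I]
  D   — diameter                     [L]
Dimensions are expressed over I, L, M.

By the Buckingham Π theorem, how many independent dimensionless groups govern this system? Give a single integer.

Dimensional matrix (I×L×M by ρ×ℓ×m×i×D):
  I: [ 0  0  0  1  0]
  L: [-3  1  0  0  1]
  M: [ 1  0  1  0  0]
RREF → pivots at {ρ,ℓ,i} ⇒ r = 3
Π count = n − r = 5 − 3 = 2

2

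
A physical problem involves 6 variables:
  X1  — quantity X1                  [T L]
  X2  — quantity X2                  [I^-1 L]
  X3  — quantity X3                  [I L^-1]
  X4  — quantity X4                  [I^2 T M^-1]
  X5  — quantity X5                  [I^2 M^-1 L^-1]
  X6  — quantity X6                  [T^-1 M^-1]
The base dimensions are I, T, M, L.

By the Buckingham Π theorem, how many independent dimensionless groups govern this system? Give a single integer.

Dimensional matrix (I×T×M×L by X1×X2×X3×X4×X5×X6):
  I: [ 0 -1  1  2  2  0]
  T: [ 1  0  0  1  0 -1]
  M: [ 0  0  0 -1 -1 -1]
  L: [ 1  1 -1  0 -1  0]
Row reduction gives pivot columns X1,X2,X4; rank = 3
Π count = n − r = 6 − 3 = 3

3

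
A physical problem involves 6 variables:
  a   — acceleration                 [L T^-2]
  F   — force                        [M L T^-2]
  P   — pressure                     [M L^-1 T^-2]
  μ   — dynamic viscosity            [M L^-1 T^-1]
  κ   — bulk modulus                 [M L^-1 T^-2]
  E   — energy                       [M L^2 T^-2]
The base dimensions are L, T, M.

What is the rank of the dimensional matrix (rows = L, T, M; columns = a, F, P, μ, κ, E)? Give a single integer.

3

Dimensional matrix (L×T×M by a×F×P×μ×κ×E):
  L: [ 1  1 -1 -1 -1  2]
  T: [-2 -2 -2 -1 -2 -2]
  M: [ 0  1  1  1  1  1]
RREF → pivots at {a,F,P} ⇒ r = 3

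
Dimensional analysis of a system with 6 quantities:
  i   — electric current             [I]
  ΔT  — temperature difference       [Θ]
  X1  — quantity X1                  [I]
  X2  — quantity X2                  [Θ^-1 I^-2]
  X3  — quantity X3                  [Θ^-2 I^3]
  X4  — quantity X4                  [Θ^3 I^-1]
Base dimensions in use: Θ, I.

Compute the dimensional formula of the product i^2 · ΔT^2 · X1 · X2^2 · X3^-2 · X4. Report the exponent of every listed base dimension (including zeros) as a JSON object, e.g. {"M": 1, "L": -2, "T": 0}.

{"Θ": 7, "I": -8}

Dimensional matrix (Θ×I by i×ΔT×X1×X2×X3×X4):
  Θ: [ 0  1  0 -1 -2  3]
  I: [ 1  0  1 -2  3 -1]
  [Θ]: (2)·0+(2)·1+(1)·0+(2)·-1+(-2)·-2+(1)·3 = 7
  [I]: (2)·1+(2)·0+(1)·1+(2)·-2+(-2)·3+(1)·-1 = -8
⇒ Θ^7 I^-8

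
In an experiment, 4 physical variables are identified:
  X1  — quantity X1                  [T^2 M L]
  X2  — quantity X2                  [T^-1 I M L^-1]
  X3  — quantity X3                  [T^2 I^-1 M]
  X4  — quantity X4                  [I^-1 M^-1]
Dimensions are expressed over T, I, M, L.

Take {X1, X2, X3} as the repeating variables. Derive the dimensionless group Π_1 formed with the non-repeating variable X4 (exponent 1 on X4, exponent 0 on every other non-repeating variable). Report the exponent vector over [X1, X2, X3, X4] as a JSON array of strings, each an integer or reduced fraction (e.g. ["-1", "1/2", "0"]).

["2/3", "2/3", "-1/3", "1"]

Exponent matrix [T,I,M,L] × [X1,X2,X3,X4]:
  T: [ 2 -1  2  0]
  I: [ 0  1 -1 -1]
  M: [ 1  1  1 -1]
  L: [ 1 -1  0  0]
RREF → pivots at {X1,X2,X3} ⇒ r = 3
Pivot set = {X1,X2,X3}, free = {X4}
RREF:
  r0: [   1    0    0 -2/3]
  r1: [   0    1    0 -2/3]
  r2: [   0    0    1  1/3]
  r3: [   0    0    0    0]
Fix exponent of X4 at 1; solve each RREF row for its pivot's exponent:
  r0: exp(X1) + (-2/3)·1 = 0 ⇒ exp(X1) = 2/3
  r1: exp(X2) + (-2/3)·1 = 0 ⇒ exp(X2) = 2/3
  r2: exp(X3) + (1/3)·1 = 0 ⇒ exp(X3) = -1/3
Π_1 = X1^(2/3) · X2^(2/3) · X3^(-1/3) · X4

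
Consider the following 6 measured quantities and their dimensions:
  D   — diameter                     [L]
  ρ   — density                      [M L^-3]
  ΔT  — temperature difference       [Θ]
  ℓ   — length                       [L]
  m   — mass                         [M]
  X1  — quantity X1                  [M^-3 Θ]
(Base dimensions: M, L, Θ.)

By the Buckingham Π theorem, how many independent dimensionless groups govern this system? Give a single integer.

3

Exponent matrix [M,L,Θ] × [D,ρ,ΔT,ℓ,m,X1]:
  M: [ 0  1  0  0  1 -3]
  L: [ 1 -3  0  1  0  0]
  Θ: [ 0  0  1  0  0  1]
Row reduction gives pivot columns D,ρ,ΔT; rank = 3
Π count = n − r = 6 − 3 = 3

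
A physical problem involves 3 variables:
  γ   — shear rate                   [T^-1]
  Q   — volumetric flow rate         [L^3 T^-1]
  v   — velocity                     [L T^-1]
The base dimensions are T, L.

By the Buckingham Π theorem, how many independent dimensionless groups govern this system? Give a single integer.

1

Write exponents as rows T,L / cols γ,Q,v:
  T: [-1 -1 -1]
  L: [ 0  3  1]
Echelon form has 2 nonzero rows (pivots: γ,Q)
Π count = n − r = 3 − 2 = 1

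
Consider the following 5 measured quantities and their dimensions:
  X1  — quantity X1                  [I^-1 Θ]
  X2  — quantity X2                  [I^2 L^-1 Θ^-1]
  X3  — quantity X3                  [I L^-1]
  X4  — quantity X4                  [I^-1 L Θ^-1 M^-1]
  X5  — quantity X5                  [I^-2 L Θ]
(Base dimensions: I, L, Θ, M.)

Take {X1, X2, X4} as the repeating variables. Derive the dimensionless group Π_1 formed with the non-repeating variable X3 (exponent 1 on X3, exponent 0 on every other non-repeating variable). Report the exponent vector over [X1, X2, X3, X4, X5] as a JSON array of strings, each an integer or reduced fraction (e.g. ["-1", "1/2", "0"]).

Dimensional matrix (I×L×Θ×M by X1×X2×X3×X4×X5):
  I: [-1  2  1 -1 -2]
  L: [ 0 -1 -1  1  1]
  Θ: [ 1 -1  0 -1  1]
  M: [ 0  0  0 -1  0]
Row reduction gives pivot columns X1,X2,X4; rank = 3
Pivot set = {X1,X2,X4}, free = {X3,X5}
RREF:
  r0: [   1    0    1    0    0]
  r1: [   0    1    1    0   -1]
  r2: [   0    0    0    1    0]
  r3: [   0    0    0    0    0]
Fix exponent of X3 at 1, X5 at 0; solve each RREF row for its pivot's exponent:
  r0: exp(X1) + (1)·1 = 0 ⇒ exp(X1) = -1
  r1: exp(X2) + (1)·1 = 0 ⇒ exp(X2) = -1
  r2: exp(X4) + (0)·1 = 0 ⇒ exp(X4) = 0
Π_1 = X1^-1 · X2^-1 · X3

["-1", "-1", "1", "0", "0"]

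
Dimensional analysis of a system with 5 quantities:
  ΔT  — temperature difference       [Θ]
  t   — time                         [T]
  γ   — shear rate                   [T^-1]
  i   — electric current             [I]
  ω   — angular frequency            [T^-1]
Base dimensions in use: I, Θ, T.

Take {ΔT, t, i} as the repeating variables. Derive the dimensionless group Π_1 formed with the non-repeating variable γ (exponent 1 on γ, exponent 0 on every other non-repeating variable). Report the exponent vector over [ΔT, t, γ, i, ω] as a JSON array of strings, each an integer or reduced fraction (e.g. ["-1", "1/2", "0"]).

Exponent matrix [I,Θ,T] × [ΔT,t,γ,i,ω]:
  I: [ 0  0  0  1  0]
  Θ: [ 1  0  0  0  0]
  T: [ 0  1 -1  0 -1]
RREF → pivots at {ΔT,t,i} ⇒ r = 3
Repeat: ΔT,t,i; free: γ,ω
RREF:
  r0: [   1    0    0    0    0]
  r1: [   0    1   -1    0   -1]
  r2: [   0    0    0    1    0]
Fix exponent of γ at 1, ω at 0; solve each RREF row for its pivot's exponent:
  r0: exp(ΔT) + (0)·1 = 0 ⇒ exp(ΔT) = 0
  r1: exp(t) + (-1)·1 = 0 ⇒ exp(t) = 1
  r2: exp(i) + (0)·1 = 0 ⇒ exp(i) = 0
Π_1 = t · γ

["0", "1", "1", "0", "0"]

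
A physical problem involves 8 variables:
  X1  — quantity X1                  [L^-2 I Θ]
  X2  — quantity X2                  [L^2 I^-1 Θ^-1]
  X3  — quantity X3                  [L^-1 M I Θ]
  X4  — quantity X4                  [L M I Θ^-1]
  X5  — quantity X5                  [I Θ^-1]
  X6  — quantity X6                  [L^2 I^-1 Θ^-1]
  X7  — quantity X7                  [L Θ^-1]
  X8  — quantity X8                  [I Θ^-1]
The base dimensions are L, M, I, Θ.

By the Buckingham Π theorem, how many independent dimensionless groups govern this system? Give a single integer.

5

Exponent matrix [L,M,I,Θ] × [X1,X2,X3,X4,X5,X6,X7,X8]:
  L: [-2  2 -1  1  0  2  1  0]
  M: [ 0  0  1  1  0  0  0  0]
  I: [ 1 -1  1  1  1 -1  0  1]
  Θ: [ 1 -1  1 -1 -1 -1 -1 -1]
Echelon form has 3 nonzero rows (pivots: X1,X3,X4)
8 vars − rank 3 = 5 Π groups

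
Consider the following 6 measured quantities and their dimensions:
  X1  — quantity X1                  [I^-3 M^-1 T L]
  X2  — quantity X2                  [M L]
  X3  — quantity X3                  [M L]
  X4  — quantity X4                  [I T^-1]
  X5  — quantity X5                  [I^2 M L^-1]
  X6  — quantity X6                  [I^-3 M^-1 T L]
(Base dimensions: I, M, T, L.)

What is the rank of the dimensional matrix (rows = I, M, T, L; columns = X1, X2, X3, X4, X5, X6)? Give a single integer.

3

Write exponents as rows I,M,T,L / cols X1,X2,X3,X4,X5,X6:
  I: [-3  0  0  1  2 -3]
  M: [-1  1  1  0  1 -1]
  T: [ 1  0  0 -1  0  1]
  L: [ 1  1  1  0 -1  1]
RREF → pivots at {X1,X2,X4} ⇒ r = 3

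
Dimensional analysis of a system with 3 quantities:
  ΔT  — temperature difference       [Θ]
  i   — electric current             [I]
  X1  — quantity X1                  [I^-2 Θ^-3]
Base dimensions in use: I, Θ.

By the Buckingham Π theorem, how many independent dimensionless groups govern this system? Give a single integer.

1

Exponent matrix [I,Θ] × [ΔT,i,X1]:
  I: [ 0  1 -2]
  Θ: [ 1  0 -3]
Row reduction gives pivot columns ΔT,i; rank = 2
Π count = n − r = 3 − 2 = 1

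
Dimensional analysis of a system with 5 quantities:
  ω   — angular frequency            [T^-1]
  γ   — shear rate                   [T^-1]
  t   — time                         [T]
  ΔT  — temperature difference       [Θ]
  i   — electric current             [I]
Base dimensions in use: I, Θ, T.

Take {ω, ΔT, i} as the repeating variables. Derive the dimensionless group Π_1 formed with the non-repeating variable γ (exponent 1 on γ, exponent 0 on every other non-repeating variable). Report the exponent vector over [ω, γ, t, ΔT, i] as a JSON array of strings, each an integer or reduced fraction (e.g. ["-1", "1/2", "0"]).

Dimensional matrix (I×Θ×T by ω×γ×t×ΔT×i):
  I: [ 0  0  0  0  1]
  Θ: [ 0  0  0  1  0]
  T: [-1 -1  1  0  0]
Row reduction gives pivot columns ω,ΔT,i; rank = 3
Repeat: ω,ΔT,i; free: γ,t
RREF:
  r0: [   1    1   -1    0    0]
  r1: [   0    0    0    1    0]
  r2: [   0    0    0    0    1]
Fix exponent of γ at 1, t at 0; solve each RREF row for its pivot's exponent:
  r0: exp(ω) + (1)·1 = 0 ⇒ exp(ω) = -1
  r1: exp(ΔT) + (0)·1 = 0 ⇒ exp(ΔT) = 0
  r2: exp(i) + (0)·1 = 0 ⇒ exp(i) = 0
Π_1 = ω^-1 · γ

["-1", "1", "0", "0", "0"]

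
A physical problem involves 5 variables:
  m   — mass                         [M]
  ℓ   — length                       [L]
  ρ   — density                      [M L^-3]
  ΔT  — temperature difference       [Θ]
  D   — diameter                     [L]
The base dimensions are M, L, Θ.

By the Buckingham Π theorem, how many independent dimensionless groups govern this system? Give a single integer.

Write exponents as rows M,L,Θ / cols m,ℓ,ρ,ΔT,D:
  M: [ 1  0  1  0  0]
  L: [ 0  1 -3  0  1]
  Θ: [ 0  0  0  1  0]
Echelon form has 3 nonzero rows (pivots: m,ℓ,ΔT)
5 vars − rank 3 = 2 Π groups

2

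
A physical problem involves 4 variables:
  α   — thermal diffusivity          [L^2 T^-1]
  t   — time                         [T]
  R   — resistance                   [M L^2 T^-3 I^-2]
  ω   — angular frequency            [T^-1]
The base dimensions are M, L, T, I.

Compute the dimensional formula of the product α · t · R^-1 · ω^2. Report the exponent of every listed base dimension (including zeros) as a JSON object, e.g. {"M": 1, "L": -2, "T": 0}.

{"M": -1, "L": 0, "T": 1, "I": 2}

Dimensional matrix (M×L×T×I by α×t×R×ω):
  M: [ 0  0  1  0]
  L: [ 2  0  2  0]
  T: [-1  1 -3 -1]
  I: [ 0  0 -2  0]
  [M]: (1)·0+(1)·0+(-1)·1+(2)·0 = -1
  [L]: (1)·2+(1)·0+(-1)·2+(2)·0 = 0
  [T]: (1)·-1+(1)·1+(-1)·-3+(2)·-1 = 1
  [I]: (1)·0+(1)·0+(-1)·-2+(2)·0 = 2
⇒ M^-1 T I^2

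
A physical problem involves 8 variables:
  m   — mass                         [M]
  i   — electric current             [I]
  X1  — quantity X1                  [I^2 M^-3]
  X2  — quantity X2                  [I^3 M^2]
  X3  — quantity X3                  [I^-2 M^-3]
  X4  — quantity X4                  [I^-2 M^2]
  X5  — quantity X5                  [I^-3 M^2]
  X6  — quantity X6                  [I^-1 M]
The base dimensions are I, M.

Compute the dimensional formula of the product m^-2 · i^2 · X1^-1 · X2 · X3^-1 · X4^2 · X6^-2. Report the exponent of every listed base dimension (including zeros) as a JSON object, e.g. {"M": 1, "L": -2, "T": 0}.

Write exponents as rows I,M / cols m,i,X1,X2,X3,X4,X5,X6:
  I: [ 0  1  2  3 -2 -2 -3 -1]
  M: [ 1  0 -3  2 -3  2  2  1]
  [I]: (-2)·0+(2)·1+(-1)·2+(1)·3+(-1)·-2+(2)·-2+(-2)·-1 = 3
  [M]: (-2)·1+(2)·0+(-1)·-3+(1)·2+(-1)·-3+(2)·2+(-2)·1 = 8
⇒ I^3 M^8

{"I": 3, "M": 8}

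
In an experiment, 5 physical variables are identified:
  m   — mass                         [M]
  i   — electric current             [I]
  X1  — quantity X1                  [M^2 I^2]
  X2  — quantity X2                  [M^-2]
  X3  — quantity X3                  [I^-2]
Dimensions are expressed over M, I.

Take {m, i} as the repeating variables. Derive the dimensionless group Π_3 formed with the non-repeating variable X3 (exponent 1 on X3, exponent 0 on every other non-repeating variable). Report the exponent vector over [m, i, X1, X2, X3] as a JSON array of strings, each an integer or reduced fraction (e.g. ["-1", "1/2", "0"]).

Dimensional matrix (M×I by m×i×X1×X2×X3):
  M: [ 1  0  2 -2  0]
  I: [ 0  1  2  0 -2]
Row reduction gives pivot columns m,i; rank = 2
Repeat: m,i; free: X1,X2,X3
RREF:
  r0: [   1    0    2   -2    0]
  r1: [   0    1    2    0   -2]
Fix exponent of X3 at 1, X1 at 0, X2 at 0; solve each RREF row for its pivot's exponent:
  r0: exp(m) + (0)·1 = 0 ⇒ exp(m) = 0
  r1: exp(i) + (-2)·1 = 0 ⇒ exp(i) = 2
Π_3 = i^2 · X3

["0", "2", "0", "0", "1"]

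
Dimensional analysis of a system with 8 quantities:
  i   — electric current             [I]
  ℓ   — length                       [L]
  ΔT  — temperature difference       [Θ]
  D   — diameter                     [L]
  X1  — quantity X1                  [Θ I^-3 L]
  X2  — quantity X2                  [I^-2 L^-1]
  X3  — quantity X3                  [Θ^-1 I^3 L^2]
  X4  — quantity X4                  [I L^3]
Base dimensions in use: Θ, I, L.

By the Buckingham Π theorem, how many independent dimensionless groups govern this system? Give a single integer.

5

Exponent matrix [Θ,I,L] × [i,ℓ,ΔT,D,X1,X2,X3,X4]:
  Θ: [ 0  0  1  0  1  0 -1  0]
  I: [ 1  0  0  0 -3 -2  3  1]
  L: [ 0  1  0  1  1 -1  2  3]
Echelon form has 3 nonzero rows (pivots: i,ℓ,ΔT)
Π count = n − r = 8 − 3 = 5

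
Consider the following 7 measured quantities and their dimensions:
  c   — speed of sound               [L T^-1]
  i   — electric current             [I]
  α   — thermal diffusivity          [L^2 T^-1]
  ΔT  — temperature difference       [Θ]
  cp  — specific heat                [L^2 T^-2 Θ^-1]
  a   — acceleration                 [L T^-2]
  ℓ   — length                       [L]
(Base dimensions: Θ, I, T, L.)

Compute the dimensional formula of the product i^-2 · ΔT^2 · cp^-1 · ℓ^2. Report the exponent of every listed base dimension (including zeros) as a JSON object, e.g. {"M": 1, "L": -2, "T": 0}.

{"Θ": 3, "I": -2, "T": 2, "L": 0}

Exponent matrix [Θ,I,T,L] × [c,i,α,ΔT,cp,a,ℓ]:
  Θ: [ 0  0  0  1 -1  0  0]
  I: [ 0  1  0  0  0  0  0]
  T: [-1  0 -1  0 -2 -2  0]
  L: [ 1  0  2  0  2  1  1]
  [Θ]: (-2)·0+(2)·1+(-1)·-1+(2)·0 = 3
  [I]: (-2)·1+(2)·0+(-1)·0+(2)·0 = -2
  [T]: (-2)·0+(2)·0+(-1)·-2+(2)·0 = 2
  [L]: (-2)·0+(2)·0+(-1)·2+(2)·1 = 0
⇒ Θ^3 I^-2 T^2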